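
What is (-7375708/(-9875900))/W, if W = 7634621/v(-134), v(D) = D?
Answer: -247086218/18849688383475 ≈ -1.3108e-5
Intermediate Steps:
W = -7634621/134 (W = 7634621/(-134) = 7634621*(-1/134) = -7634621/134 ≈ -56975.)
(-7375708/(-9875900))/W = (-7375708/(-9875900))/(-7634621/134) = -7375708*(-1/9875900)*(-134/7634621) = (1843927/2468975)*(-134/7634621) = -247086218/18849688383475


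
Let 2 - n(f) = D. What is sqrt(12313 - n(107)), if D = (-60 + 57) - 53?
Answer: sqrt(12255) ≈ 110.70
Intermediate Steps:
D = -56 (D = -3 - 53 = -56)
n(f) = 58 (n(f) = 2 - 1*(-56) = 2 + 56 = 58)
sqrt(12313 - n(107)) = sqrt(12313 - 1*58) = sqrt(12313 - 58) = sqrt(12255)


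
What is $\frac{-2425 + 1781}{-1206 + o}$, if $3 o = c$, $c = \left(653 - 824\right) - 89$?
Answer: $\frac{138}{277} \approx 0.49819$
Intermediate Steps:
$c = -260$ ($c = -171 - 89 = -260$)
$o = - \frac{260}{3}$ ($o = \frac{1}{3} \left(-260\right) = - \frac{260}{3} \approx -86.667$)
$\frac{-2425 + 1781}{-1206 + o} = \frac{-2425 + 1781}{-1206 - \frac{260}{3}} = - \frac{644}{- \frac{3878}{3}} = \left(-644\right) \left(- \frac{3}{3878}\right) = \frac{138}{277}$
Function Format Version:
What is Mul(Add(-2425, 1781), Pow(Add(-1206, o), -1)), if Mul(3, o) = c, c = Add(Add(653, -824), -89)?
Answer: Rational(138, 277) ≈ 0.49819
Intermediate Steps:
c = -260 (c = Add(-171, -89) = -260)
o = Rational(-260, 3) (o = Mul(Rational(1, 3), -260) = Rational(-260, 3) ≈ -86.667)
Mul(Add(-2425, 1781), Pow(Add(-1206, o), -1)) = Mul(Add(-2425, 1781), Pow(Add(-1206, Rational(-260, 3)), -1)) = Mul(-644, Pow(Rational(-3878, 3), -1)) = Mul(-644, Rational(-3, 3878)) = Rational(138, 277)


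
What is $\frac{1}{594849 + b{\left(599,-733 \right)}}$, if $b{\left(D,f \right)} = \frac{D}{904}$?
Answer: $\frac{904}{537744095} \approx 1.6811 \cdot 10^{-6}$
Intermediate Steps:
$b{\left(D,f \right)} = \frac{D}{904}$ ($b{\left(D,f \right)} = D \frac{1}{904} = \frac{D}{904}$)
$\frac{1}{594849 + b{\left(599,-733 \right)}} = \frac{1}{594849 + \frac{1}{904} \cdot 599} = \frac{1}{594849 + \frac{599}{904}} = \frac{1}{\frac{537744095}{904}} = \frac{904}{537744095}$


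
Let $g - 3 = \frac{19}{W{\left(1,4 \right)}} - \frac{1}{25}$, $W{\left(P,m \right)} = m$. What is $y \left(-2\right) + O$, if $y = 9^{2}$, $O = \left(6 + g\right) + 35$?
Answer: $- \frac{11329}{100} \approx -113.29$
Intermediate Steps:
$g = \frac{771}{100}$ ($g = 3 + \left(\frac{19}{4} - \frac{1}{25}\right) = 3 + \frac{471}{100} = \frac{771}{100} \approx 7.71$)
$O = \frac{4871}{100}$ ($O = \left(6 + \frac{771}{100}\right) + 35 = \frac{1371}{100} + 35 = \frac{4871}{100} \approx 48.71$)
$y = 81$
$y \left(-2\right) + O = 81 \left(-2\right) + \frac{4871}{100} = -162 + \frac{4871}{100} = - \frac{11329}{100}$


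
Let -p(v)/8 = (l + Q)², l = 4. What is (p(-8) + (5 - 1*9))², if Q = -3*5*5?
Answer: 1626670224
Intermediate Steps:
Q = -75 (Q = -15*5 = -75)
p(v) = -40328 (p(v) = -8*(4 - 75)² = -8*(-71)² = -8*5041 = -40328)
(p(-8) + (5 - 1*9))² = (-40328 + (5 - 1*9))² = (-40328 + (5 - 9))² = (-40328 - 4)² = (-40332)² = 1626670224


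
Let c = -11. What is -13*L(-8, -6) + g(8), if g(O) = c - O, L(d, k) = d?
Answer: 85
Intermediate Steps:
g(O) = -11 - O
-13*L(-8, -6) + g(8) = -13*(-8) + (-11 - 1*8) = 104 + (-11 - 8) = 104 - 19 = 85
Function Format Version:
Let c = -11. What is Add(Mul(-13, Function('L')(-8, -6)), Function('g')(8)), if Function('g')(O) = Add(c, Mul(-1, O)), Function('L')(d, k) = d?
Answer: 85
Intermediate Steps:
Function('g')(O) = Add(-11, Mul(-1, O))
Add(Mul(-13, Function('L')(-8, -6)), Function('g')(8)) = Add(Mul(-13, -8), Add(-11, Mul(-1, 8))) = Add(104, Add(-11, -8)) = Add(104, -19) = 85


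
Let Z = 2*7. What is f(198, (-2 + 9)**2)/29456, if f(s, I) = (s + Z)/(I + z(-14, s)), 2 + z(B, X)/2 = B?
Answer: 53/125188 ≈ 0.00042336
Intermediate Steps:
z(B, X) = -4 + 2*B
Z = 14
f(s, I) = (14 + s)/(-32 + I) (f(s, I) = (s + 14)/(I + (-4 + 2*(-14))) = (14 + s)/(I + (-4 - 28)) = (14 + s)/(I - 32) = (14 + s)/(-32 + I))
f(198, (-2 + 9)**2)/29456 = ((14 + 198)/(-32 + (-2 + 9)**2))/29456 = (212/(-32 + 7**2))*(1/29456) = (212/(-32 + 49))*(1/29456) = (212/17)*(1/29456) = 53/125188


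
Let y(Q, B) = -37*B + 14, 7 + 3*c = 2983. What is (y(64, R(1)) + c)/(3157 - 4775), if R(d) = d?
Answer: -969/1618 ≈ -0.59889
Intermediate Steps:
c = 992 (c = -7/3 + (⅓)*2983 = -7/3 + 2983/3 = 992)
y(Q, B) = 14 - 37*B
(y(64, R(1)) + c)/(3157 - 4775) = ((14 - 37*1) + 992)/(3157 - 4775) = ((14 - 37) + 992)/(-1618) = (-23 + 992)*(-1/1618) = 969*(-1/1618) = -969/1618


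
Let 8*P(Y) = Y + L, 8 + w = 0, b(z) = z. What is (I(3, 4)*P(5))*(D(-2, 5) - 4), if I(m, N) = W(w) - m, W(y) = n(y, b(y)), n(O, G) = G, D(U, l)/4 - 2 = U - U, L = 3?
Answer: -44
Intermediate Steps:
w = -8 (w = -8 + 0 = -8)
D(U, l) = 8 (D(U, l) = 8 + 4*(U - U) = 8 + 4*0 = 8 + 0 = 8)
P(Y) = 3/8 + Y/8 (P(Y) = (Y + 3)/8 = (3 + Y)/8 = 3/8 + Y/8)
W(y) = y
I(m, N) = -8 - m
(I(3, 4)*P(5))*(D(-2, 5) - 4) = ((-8 - 1*3)*(3/8 + (⅛)*5))*(8 - 4) = ((-8 - 3)*(3/8 + 5/8))*4 = -11*1*4 = -11*4 = -44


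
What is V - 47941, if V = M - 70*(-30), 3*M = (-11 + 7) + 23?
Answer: -137504/3 ≈ -45835.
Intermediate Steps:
M = 19/3 (M = ((-11 + 7) + 23)/3 = (-4 + 23)/3 = (1/3)*19 = 19/3 ≈ 6.3333)
V = 6319/3 (V = 19/3 - 70*(-30) = 19/3 + 2100 = 6319/3 ≈ 2106.3)
V - 47941 = 6319/3 - 47941 = -137504/3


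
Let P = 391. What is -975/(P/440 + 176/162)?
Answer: -34749000/70391 ≈ -493.66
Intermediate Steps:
-975/(P/440 + 176/162) = -975/(391/440 + 176/162) = -975/(391*(1/440) + 176*(1/162)) = -975/(391/440 + 88/81) = -975/70391/35640 = -975*35640/70391 = -34749000/70391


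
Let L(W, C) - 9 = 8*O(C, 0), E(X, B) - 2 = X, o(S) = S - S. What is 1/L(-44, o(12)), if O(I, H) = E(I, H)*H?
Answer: ⅑ ≈ 0.11111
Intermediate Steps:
o(S) = 0
E(X, B) = 2 + X
O(I, H) = H*(2 + I) (O(I, H) = (2 + I)*H = H*(2 + I))
L(W, C) = 9 (L(W, C) = 9 + 8*(0*(2 + C)) = 9 + 8*0 = 9 + 0 = 9)
1/L(-44, o(12)) = 1/9 = ⅑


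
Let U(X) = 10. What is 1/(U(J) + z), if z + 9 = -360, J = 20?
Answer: -1/359 ≈ -0.0027855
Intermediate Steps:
z = -369 (z = -9 - 360 = -369)
1/(U(J) + z) = 1/(10 - 369) = 1/(-359) = -1/359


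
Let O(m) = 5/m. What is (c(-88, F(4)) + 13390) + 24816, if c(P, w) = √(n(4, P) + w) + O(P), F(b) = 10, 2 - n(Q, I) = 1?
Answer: 3362123/88 + √11 ≈ 38209.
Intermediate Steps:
n(Q, I) = 1 (n(Q, I) = 2 - 1*1 = 2 - 1 = 1)
c(P, w) = √(1 + w) + 5/P
(c(-88, F(4)) + 13390) + 24816 = ((√(1 + 10) + 5/(-88)) + 13390) + 24816 = ((√11 + 5*(-1/88)) + 13390) + 24816 = ((√11 - 5/88) + 13390) + 24816 = ((-5/88 + √11) + 13390) + 24816 = (1178315/88 + √11) + 24816 = 3362123/88 + √11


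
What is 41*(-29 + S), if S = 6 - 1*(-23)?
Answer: 0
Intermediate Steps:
S = 29 (S = 6 + 23 = 29)
41*(-29 + S) = 41*(-29 + 29) = 41*0 = 0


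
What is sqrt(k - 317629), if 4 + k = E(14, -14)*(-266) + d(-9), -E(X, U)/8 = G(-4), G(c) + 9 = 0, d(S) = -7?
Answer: 2*I*sqrt(84198) ≈ 580.34*I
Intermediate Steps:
G(c) = -9 (G(c) = -9 + 0 = -9)
E(X, U) = 72 (E(X, U) = -8*(-9) = 72)
k = -19163 (k = -4 + (72*(-266) - 7) = -4 + (-19152 - 7) = -4 - 19159 = -19163)
sqrt(k - 317629) = sqrt(-19163 - 317629) = sqrt(-336792) = 2*I*sqrt(84198)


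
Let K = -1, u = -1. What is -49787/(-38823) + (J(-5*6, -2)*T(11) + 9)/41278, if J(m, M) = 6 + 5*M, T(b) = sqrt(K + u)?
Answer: 2055457193/1602535794 - 2*I*sqrt(2)/20639 ≈ 1.2826 - 0.00013704*I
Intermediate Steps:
T(b) = I*sqrt(2) (T(b) = sqrt(-1 - 1) = sqrt(-2) = I*sqrt(2))
-49787/(-38823) + (J(-5*6, -2)*T(11) + 9)/41278 = -49787/(-38823) + ((6 + 5*(-2))*(I*sqrt(2)) + 9)/41278 = -49787*(-1/38823) + ((6 - 10)*(I*sqrt(2)) + 9)*(1/41278) = 49787/38823 + (-4*I*sqrt(2) + 9)*(1/41278) = 49787/38823 + (9 - 4*I*sqrt(2))*(1/41278) = 49787/38823 + (9/41278 - 2*I*sqrt(2)/20639) = 2055457193/1602535794 - 2*I*sqrt(2)/20639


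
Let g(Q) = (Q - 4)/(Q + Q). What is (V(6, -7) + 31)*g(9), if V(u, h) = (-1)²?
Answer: 80/9 ≈ 8.8889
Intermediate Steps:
V(u, h) = 1
g(Q) = (-4 + Q)/(2*Q) (g(Q) = (-4 + Q)/((2*Q)) = (-4 + Q)*(1/(2*Q)) = (-4 + Q)/(2*Q))
(V(6, -7) + 31)*g(9) = (1 + 31)*((½)*(-4 + 9)/9) = 32*((½)*(⅑)*5) = 32*(5/18) = 80/9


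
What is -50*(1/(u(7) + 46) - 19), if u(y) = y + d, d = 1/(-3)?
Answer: 74975/79 ≈ 949.05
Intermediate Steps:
d = -1/3 (d = 1*(-1/3) = -1/3 ≈ -0.33333)
u(y) = -1/3 + y (u(y) = y - 1/3 = -1/3 + y)
-50*(1/(u(7) + 46) - 19) = -50*(1/((-1/3 + 7) + 46) - 19) = -50*(1/(20/3 + 46) - 19) = -50*(1/(158/3) - 19) = -50*(3/158 - 19) = -50*(-2999/158) = 74975/79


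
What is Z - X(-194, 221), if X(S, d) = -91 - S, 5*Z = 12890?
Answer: 2475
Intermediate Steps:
Z = 2578 (Z = (1/5)*12890 = 2578)
Z - X(-194, 221) = 2578 - (-91 - 1*(-194)) = 2578 - (-91 + 194) = 2578 - 1*103 = 2578 - 103 = 2475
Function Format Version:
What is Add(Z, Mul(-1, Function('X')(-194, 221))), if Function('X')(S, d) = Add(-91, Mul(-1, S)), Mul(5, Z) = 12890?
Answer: 2475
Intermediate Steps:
Z = 2578 (Z = Mul(Rational(1, 5), 12890) = 2578)
Add(Z, Mul(-1, Function('X')(-194, 221))) = Add(2578, Mul(-1, Add(-91, Mul(-1, -194)))) = Add(2578, Mul(-1, Add(-91, 194))) = Add(2578, Mul(-1, 103)) = Add(2578, -103) = 2475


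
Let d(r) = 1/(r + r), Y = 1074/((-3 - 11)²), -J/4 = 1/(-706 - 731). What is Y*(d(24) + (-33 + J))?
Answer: -135716547/751072 ≈ -180.70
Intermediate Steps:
J = 4/1437 (J = -4/(-706 - 731) = -4/(-1437) = -4*(-1/1437) = 4/1437 ≈ 0.0027836)
Y = 537/98 (Y = 1074/((-14)²) = 1074/196 = 1074*(1/196) = 537/98 ≈ 5.4796)
d(r) = 1/(2*r)
Y*(d(24) + (-33 + J)) = 537*((½)/24 + (-33 + 4/1437))/98 = 537*((½)*(1/24) - 47417/1437)/98 = 537*(1/48 - 47417/1437)/98 = (537/98)*(-252731/7664) = -135716547/751072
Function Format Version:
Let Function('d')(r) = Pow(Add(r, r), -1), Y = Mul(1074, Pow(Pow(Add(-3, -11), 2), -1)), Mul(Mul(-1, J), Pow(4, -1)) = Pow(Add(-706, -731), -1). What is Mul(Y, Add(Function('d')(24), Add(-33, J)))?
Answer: Rational(-135716547, 751072) ≈ -180.70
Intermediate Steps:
J = Rational(4, 1437) (J = Mul(-4, Pow(Add(-706, -731), -1)) = Mul(-4, Pow(-1437, -1)) = Mul(-4, Rational(-1, 1437)) = Rational(4, 1437) ≈ 0.0027836)
Y = Rational(537, 98) (Y = Mul(1074, Pow(Pow(-14, 2), -1)) = Mul(1074, Pow(196, -1)) = Mul(1074, Rational(1, 196)) = Rational(537, 98) ≈ 5.4796)
Function('d')(r) = Mul(Rational(1, 2), Pow(r, -1)) (Function('d')(r) = Pow(Mul(2, r), -1) = Mul(Rational(1, 2), Pow(r, -1)))
Mul(Y, Add(Function('d')(24), Add(-33, J))) = Mul(Rational(537, 98), Add(Mul(Rational(1, 2), Pow(24, -1)), Add(-33, Rational(4, 1437)))) = Mul(Rational(537, 98), Add(Mul(Rational(1, 2), Rational(1, 24)), Rational(-47417, 1437))) = Mul(Rational(537, 98), Add(Rational(1, 48), Rational(-47417, 1437))) = Mul(Rational(537, 98), Rational(-252731, 7664)) = Rational(-135716547, 751072)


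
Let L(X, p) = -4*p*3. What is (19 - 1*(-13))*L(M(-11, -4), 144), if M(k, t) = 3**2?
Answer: -55296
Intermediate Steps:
M(k, t) = 9
L(X, p) = -12*p
(19 - 1*(-13))*L(M(-11, -4), 144) = (19 - 1*(-13))*(-12*144) = (19 + 13)*(-1728) = 32*(-1728) = -55296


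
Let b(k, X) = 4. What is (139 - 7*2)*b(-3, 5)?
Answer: 500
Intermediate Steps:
(139 - 7*2)*b(-3, 5) = (139 - 7*2)*4 = (139 - 14)*4 = 125*4 = 500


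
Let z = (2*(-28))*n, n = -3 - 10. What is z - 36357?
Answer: -35629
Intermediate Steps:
n = -13
z = 728 (z = (2*(-28))*(-13) = -56*(-13) = 728)
z - 36357 = 728 - 36357 = -35629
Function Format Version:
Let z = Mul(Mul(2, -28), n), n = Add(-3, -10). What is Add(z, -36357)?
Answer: -35629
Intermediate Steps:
n = -13
z = 728 (z = Mul(Mul(2, -28), -13) = Mul(-56, -13) = 728)
Add(z, -36357) = Add(728, -36357) = -35629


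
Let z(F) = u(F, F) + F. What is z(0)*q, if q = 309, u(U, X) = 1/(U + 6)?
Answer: 103/2 ≈ 51.500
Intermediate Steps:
u(U, X) = 1/(6 + U)
z(F) = F + 1/(6 + F) (z(F) = 1/(6 + F) + F = F + 1/(6 + F))
z(0)*q = ((1 + 0*(6 + 0))/(6 + 0))*309 = ((1 + 0*6)/6)*309 = ((1 + 0)/6)*309 = ((⅙)*1)*309 = (⅙)*309 = 103/2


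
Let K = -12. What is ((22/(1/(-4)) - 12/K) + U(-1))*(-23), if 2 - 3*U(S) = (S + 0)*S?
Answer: 5980/3 ≈ 1993.3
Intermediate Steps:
U(S) = 2/3 - S**2/3 (U(S) = 2/3 - (S + 0)*S/3 = 2/3 - S*S/3 = 2/3 - S**2/3)
((22/(1/(-4)) - 12/K) + U(-1))*(-23) = ((22/(1/(-4)) - 12/(-12)) + (2/3 - 1/3*(-1)**2))*(-23) = ((22/(-1/4) - 12*(-1/12)) + (2/3 - 1/3*1))*(-23) = ((22*(-4) + 1) + (2/3 - 1/3))*(-23) = ((-88 + 1) + 1/3)*(-23) = (-87 + 1/3)*(-23) = -260/3*(-23) = 5980/3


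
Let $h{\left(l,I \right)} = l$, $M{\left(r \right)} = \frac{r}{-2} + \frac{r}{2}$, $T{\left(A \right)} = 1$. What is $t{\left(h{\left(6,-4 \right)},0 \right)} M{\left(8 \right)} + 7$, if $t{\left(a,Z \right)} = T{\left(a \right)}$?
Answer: $7$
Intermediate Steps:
$M{\left(r \right)} = 0$ ($M{\left(r \right)} = r \left(- \frac{1}{2}\right) + r \frac{1}{2} = - \frac{r}{2} + \frac{r}{2} = 0$)
$t{\left(a,Z \right)} = 1$
$t{\left(h{\left(6,-4 \right)},0 \right)} M{\left(8 \right)} + 7 = 1 \cdot 0 + 7 = 0 + 7 = 7$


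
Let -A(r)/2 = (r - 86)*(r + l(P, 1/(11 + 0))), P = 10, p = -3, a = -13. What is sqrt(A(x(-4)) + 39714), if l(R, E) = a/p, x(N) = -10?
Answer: sqrt(38626) ≈ 196.53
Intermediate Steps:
l(R, E) = 13/3 (l(R, E) = -13/(-3) = -13*(-1/3) = 13/3)
A(r) = -2*(-86 + r)*(13/3 + r) (A(r) = -2*(r - 86)*(r + 13/3) = -2*(-86 + r)*(13/3 + r))
sqrt(A(x(-4)) + 39714) = sqrt((2236/3 - 2*(-10)**2 + (490/3)*(-10)) + 39714) = sqrt((2236/3 - 2*100 - 4900/3) + 39714) = sqrt((2236/3 - 200 - 4900/3) + 39714) = sqrt(-1088 + 39714) = sqrt(38626)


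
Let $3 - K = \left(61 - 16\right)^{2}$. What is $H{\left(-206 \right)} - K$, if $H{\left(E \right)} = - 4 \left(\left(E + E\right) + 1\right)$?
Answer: $3666$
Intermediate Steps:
$H{\left(E \right)} = -4 - 8 E$ ($H{\left(E \right)} = - 4 \left(2 E + 1\right) = - 4 \left(1 + 2 E\right) = -4 - 8 E$)
$K = -2022$ ($K = 3 - \left(61 - 16\right)^{2} = 3 - 45^{2} = 3 - 2025 = -2022$)
$H{\left(-206 \right)} - K = \left(-4 - -1648\right) - -2022 = \left(-4 + 1648\right) + 2022 = 1644 + 2022 = 3666$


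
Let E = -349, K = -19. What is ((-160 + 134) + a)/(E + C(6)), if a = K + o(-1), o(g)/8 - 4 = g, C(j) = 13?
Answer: 1/16 ≈ 0.062500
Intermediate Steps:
o(g) = 32 + 8*g
a = 5 (a = -19 + (32 + 8*(-1)) = -19 + (32 - 8) = -19 + 24 = 5)
((-160 + 134) + a)/(E + C(6)) = ((-160 + 134) + 5)/(-349 + 13) = (-26 + 5)/(-336) = -21*(-1/336) = 1/16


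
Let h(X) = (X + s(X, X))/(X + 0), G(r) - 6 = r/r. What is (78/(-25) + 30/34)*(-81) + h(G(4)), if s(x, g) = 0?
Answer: 77456/425 ≈ 182.25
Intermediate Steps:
G(r) = 7 (G(r) = 6 + r/r = 6 + 1 = 7)
h(X) = 1 (h(X) = (X + 0)/(X + 0) = X/X = 1)
(78/(-25) + 30/34)*(-81) + h(G(4)) = (78/(-25) + 30/34)*(-81) + 1 = (78*(-1/25) + 30*(1/34))*(-81) + 1 = (-78/25 + 15/17)*(-81) + 1 = -951/425*(-81) + 1 = 77031/425 + 1 = 77456/425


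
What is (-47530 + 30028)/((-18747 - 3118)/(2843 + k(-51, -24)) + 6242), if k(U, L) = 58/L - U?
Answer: -303650949/108164389 ≈ -2.8073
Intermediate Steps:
k(U, L) = -U + 58/L
(-47530 + 30028)/((-18747 - 3118)/(2843 + k(-51, -24)) + 6242) = (-47530 + 30028)/((-18747 - 3118)/(2843 + (-1*(-51) + 58/(-24))) + 6242) = -17502/(-21865/(2843 + (51 + 58*(-1/24))) + 6242) = -17502/(-21865/(2843 + (51 - 29/12)) + 6242) = -17502/(-21865/(2843 + 583/12) + 6242) = -17502/(-21865/34699/12 + 6242) = -17502/(-21865*12/34699 + 6242) = -17502/(-262380/34699 + 6242) = -17502/216328778/34699 = -17502*34699/216328778 = -303650949/108164389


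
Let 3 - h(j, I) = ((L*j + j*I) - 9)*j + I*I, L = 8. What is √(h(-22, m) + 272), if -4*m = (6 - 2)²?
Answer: 25*I*√3 ≈ 43.301*I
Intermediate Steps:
m = -4 (m = -(6 - 2)²/4 = -¼*4² = -¼*16 = -4)
h(j, I) = 3 - I² - j*(-9 + 8*j + I*j) (h(j, I) = 3 - (((8*j + j*I) - 9)*j + I*I) = 3 - (((8*j + I*j) - 9)*j + I²) = 3 - ((-9 + 8*j + I*j)*j + I²) = 3 - (j*(-9 + 8*j + I*j) + I²) = 3 - (I² + j*(-9 + 8*j + I*j)) = 3 + (-I² - j*(-9 + 8*j + I*j)) = 3 - I² - j*(-9 + 8*j + I*j))
√(h(-22, m) + 272) = √((3 - 1*(-4)² - 8*(-22)² + 9*(-22) - 1*(-4)*(-22)²) + 272) = √((3 - 1*16 - 8*484 - 198 - 1*(-4)*484) + 272) = √((3 - 16 - 3872 - 198 + 1936) + 272) = √(-2147 + 272) = √(-1875) = 25*I*√3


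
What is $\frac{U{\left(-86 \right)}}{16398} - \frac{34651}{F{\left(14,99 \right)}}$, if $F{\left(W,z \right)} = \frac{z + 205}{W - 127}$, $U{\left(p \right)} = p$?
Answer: $\frac{32103687965}{2492496} \approx 12880.0$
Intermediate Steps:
$F{\left(W,z \right)} = \frac{205 + z}{-127 + W}$
$\frac{U{\left(-86 \right)}}{16398} - \frac{34651}{F{\left(14,99 \right)}} = - \frac{86}{16398} - \frac{34651}{\frac{1}{-127 + 14} \left(205 + 99\right)} = \left(-86\right) \frac{1}{16398} - \frac{34651}{\frac{1}{-113} \cdot 304} = - \frac{43}{8199} - \frac{34651}{\left(- \frac{1}{113}\right) 304} = - \frac{43}{8199} - \frac{34651}{- \frac{304}{113}} = - \frac{43}{8199} - - \frac{3915563}{304} = - \frac{43}{8199} + \frac{3915563}{304} = \frac{32103687965}{2492496}$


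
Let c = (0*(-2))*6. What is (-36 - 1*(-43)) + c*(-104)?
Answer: 7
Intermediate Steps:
c = 0 (c = 0*6 = 0)
(-36 - 1*(-43)) + c*(-104) = (-36 - 1*(-43)) + 0*(-104) = (-36 + 43) + 0 = 7 + 0 = 7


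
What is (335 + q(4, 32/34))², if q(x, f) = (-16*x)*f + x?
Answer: 22458121/289 ≈ 77710.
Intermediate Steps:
q(x, f) = x - 16*f*x (q(x, f) = -16*f*x + x = x - 16*f*x)
(335 + q(4, 32/34))² = (335 + 4*(1 - 512/34))² = (335 + 4*(1 - 16*16/17))² = (335 + 4*(1 - 256/17))² = (335 + 4*(-239/17))² = (335 - 956/17)² = (4739/17)² = 22458121/289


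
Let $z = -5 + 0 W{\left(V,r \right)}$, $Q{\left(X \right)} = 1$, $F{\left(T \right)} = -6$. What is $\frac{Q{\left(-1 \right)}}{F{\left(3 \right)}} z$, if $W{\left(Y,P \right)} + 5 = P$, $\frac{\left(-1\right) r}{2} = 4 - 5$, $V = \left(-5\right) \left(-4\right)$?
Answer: $\frac{5}{6} \approx 0.83333$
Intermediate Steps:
$V = 20$
$r = 2$ ($r = - 2 \left(4 - 5\right) = \left(-2\right) \left(-1\right) = 2$)
$W{\left(Y,P \right)} = -5 + P$
$z = -5$ ($z = -5 + 0 \left(-5 + 2\right) = -5 + 0 \left(-3\right) = -5 + 0 = -5$)
$\frac{Q{\left(-1 \right)}}{F{\left(3 \right)}} z = \frac{1}{-6} \cdot 1 \left(-5\right) = \left(- \frac{1}{6}\right) 1 \left(-5\right) = \left(- \frac{1}{6}\right) \left(-5\right) = \frac{5}{6}$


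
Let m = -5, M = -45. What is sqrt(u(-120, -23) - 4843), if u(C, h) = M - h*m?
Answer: I*sqrt(5003) ≈ 70.732*I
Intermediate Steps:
u(C, h) = -45 + 5*h (u(C, h) = -45 - h*(-5) = -45 - (-5)*h = -45 + 5*h)
sqrt(u(-120, -23) - 4843) = sqrt((-45 + 5*(-23)) - 4843) = sqrt((-45 - 115) - 4843) = sqrt(-160 - 4843) = sqrt(-5003) = I*sqrt(5003)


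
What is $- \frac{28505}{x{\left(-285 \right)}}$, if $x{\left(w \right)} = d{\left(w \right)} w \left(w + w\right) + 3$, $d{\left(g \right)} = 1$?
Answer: $- \frac{28505}{162453} \approx -0.17547$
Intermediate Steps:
$x{\left(w \right)} = 3 + 2 w^{2}$ ($x{\left(w \right)} = 1 w \left(w + w\right) + 3 = 1 w 2 w + 3 = 1 \cdot 2 w^{2} + 3 = 2 w^{2} + 3 = 3 + 2 w^{2}$)
$- \frac{28505}{x{\left(-285 \right)}} = - \frac{28505}{3 + 2 \left(-285\right)^{2}} = - \frac{28505}{3 + 2 \cdot 81225} = - \frac{28505}{3 + 162450} = - \frac{28505}{162453}$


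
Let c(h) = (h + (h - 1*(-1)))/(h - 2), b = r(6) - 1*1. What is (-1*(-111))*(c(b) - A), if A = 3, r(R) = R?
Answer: 74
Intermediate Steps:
b = 5 (b = 6 - 1*1 = 6 - 1 = 5)
c(h) = (1 + 2*h)/(-2 + h) (c(h) = (h + (h + 1))/(-2 + h) = (h + (1 + h))/(-2 + h) = (1 + 2*h)/(-2 + h))
(-1*(-111))*(c(b) - A) = (-1*(-111))*((1 + 2*5)/(-2 + 5) - 1*3) = 111*((1 + 10)/3 - 3) = 111*((⅓)*11 - 3) = 111*(11/3 - 3) = 111*(⅔) = 74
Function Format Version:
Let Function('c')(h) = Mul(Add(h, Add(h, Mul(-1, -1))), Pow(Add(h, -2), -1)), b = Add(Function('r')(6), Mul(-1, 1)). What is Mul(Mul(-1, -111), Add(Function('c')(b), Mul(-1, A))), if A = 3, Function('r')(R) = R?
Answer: 74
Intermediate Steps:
b = 5 (b = Add(6, Mul(-1, 1)) = Add(6, -1) = 5)
Function('c')(h) = Mul(Pow(Add(-2, h), -1), Add(1, Mul(2, h))) (Function('c')(h) = Mul(Add(h, Add(h, 1)), Pow(Add(-2, h), -1)) = Mul(Add(h, Add(1, h)), Pow(Add(-2, h), -1)) = Mul(Add(1, Mul(2, h)), Pow(Add(-2, h), -1)) = Mul(Pow(Add(-2, h), -1), Add(1, Mul(2, h))))
Mul(Mul(-1, -111), Add(Function('c')(b), Mul(-1, A))) = Mul(Mul(-1, -111), Add(Mul(Pow(Add(-2, 5), -1), Add(1, Mul(2, 5))), Mul(-1, 3))) = Mul(111, Add(Mul(Pow(3, -1), Add(1, 10)), -3)) = Mul(111, Add(Mul(Rational(1, 3), 11), -3)) = Mul(111, Add(Rational(11, 3), -3)) = Mul(111, Rational(2, 3)) = 74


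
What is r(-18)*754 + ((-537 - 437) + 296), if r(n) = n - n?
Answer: -678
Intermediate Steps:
r(n) = 0
r(-18)*754 + ((-537 - 437) + 296) = 0*754 + ((-537 - 437) + 296) = 0 + (-974 + 296) = 0 - 678 = -678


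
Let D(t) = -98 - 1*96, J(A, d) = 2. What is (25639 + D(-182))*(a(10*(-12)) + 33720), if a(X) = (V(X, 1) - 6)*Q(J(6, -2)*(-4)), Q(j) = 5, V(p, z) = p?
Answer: 841975050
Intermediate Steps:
a(X) = -30 + 5*X (a(X) = (X - 6)*5 = (-6 + X)*5 = -30 + 5*X)
D(t) = -194 (D(t) = -98 - 96 = -194)
(25639 + D(-182))*(a(10*(-12)) + 33720) = (25639 - 194)*((-30 + 5*(10*(-12))) + 33720) = 25445*((-30 + 5*(-120)) + 33720) = 25445*((-30 - 600) + 33720) = 25445*(-630 + 33720) = 25445*33090 = 841975050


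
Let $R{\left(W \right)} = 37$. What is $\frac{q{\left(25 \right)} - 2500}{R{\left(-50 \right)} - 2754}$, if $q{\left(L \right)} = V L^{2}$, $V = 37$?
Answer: $- \frac{1875}{247} \approx -7.5911$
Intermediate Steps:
$q{\left(L \right)} = 37 L^{2}$
$\frac{q{\left(25 \right)} - 2500}{R{\left(-50 \right)} - 2754} = \frac{37 \cdot 25^{2} - 2500}{37 - 2754} = \frac{37 \cdot 625 - 2500}{-2717} = \left(23125 - 2500\right) \left(- \frac{1}{2717}\right) = 20625 \left(- \frac{1}{2717}\right) = - \frac{1875}{247}$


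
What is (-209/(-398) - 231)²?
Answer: 8414209441/158404 ≈ 53119.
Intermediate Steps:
(-209/(-398) - 231)² = (-209*(-1/398) - 231)² = (209/398 - 231)² = (-91729/398)² = 8414209441/158404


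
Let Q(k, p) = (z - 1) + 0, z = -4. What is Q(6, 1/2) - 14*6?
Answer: -89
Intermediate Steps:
Q(k, p) = -5 (Q(k, p) = (-4 - 1) + 0 = -5 + 0 = -5)
Q(6, 1/2) - 14*6 = -5 - 14*6 = -5 - 84 = -89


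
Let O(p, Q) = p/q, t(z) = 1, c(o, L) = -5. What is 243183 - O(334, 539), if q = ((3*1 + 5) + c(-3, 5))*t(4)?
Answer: 729215/3 ≈ 2.4307e+5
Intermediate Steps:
q = 3 (q = ((3*1 + 5) - 5)*1 = ((3 + 5) - 5)*1 = (8 - 5)*1 = 3*1 = 3)
O(p, Q) = p/3
243183 - O(334, 539) = 243183 - 334/3 = 729215/3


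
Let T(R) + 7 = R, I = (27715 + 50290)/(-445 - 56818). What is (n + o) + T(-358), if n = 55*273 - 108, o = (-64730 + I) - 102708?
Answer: -8755361653/57263 ≈ -1.5290e+5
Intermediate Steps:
I = -78005/57263 (I = 78005/(-57263) = 78005*(-1/57263) = -78005/57263 ≈ -1.3622)
T(R) = -7 + R
o = -9588080199/57263 (o = (-64730 - 78005/57263) - 102708 = -3706711995/57263 - 102708 = -9588080199/57263 ≈ -1.6744e+5)
n = 14907 (n = 15015 - 108 = 14907)
(n + o) + T(-358) = (14907 - 9588080199/57263) + (-7 - 358) = -8734460658/57263 - 365 = -8755361653/57263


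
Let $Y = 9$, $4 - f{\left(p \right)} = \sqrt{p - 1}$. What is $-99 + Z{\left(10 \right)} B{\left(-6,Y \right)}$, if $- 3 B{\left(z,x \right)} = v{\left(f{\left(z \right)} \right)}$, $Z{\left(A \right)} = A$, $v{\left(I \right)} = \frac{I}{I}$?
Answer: $- \frac{307}{3} \approx -102.33$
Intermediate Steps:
$f{\left(p \right)} = 4 - \sqrt{-1 + p}$ ($f{\left(p \right)} = 4 - \sqrt{p - 1} = 4 - \sqrt{-1 + p}$)
$v{\left(I \right)} = 1$
$B{\left(z,x \right)} = - \frac{1}{3}$ ($B{\left(z,x \right)} = \left(- \frac{1}{3}\right) 1 = - \frac{1}{3}$)
$-99 + Z{\left(10 \right)} B{\left(-6,Y \right)} = -99 + 10 \left(- \frac{1}{3}\right) = -99 - \frac{10}{3} = - \frac{307}{3}$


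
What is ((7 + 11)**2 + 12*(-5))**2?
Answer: 69696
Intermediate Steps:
((7 + 11)**2 + 12*(-5))**2 = (18**2 - 60)**2 = (324 - 60)**2 = 264**2 = 69696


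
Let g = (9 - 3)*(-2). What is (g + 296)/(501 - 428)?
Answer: 284/73 ≈ 3.8904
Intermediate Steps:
g = -12 (g = 6*(-2) = -12)
(g + 296)/(501 - 428) = (-12 + 296)/(501 - 428) = 284/73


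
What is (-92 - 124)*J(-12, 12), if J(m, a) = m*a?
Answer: 31104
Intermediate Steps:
J(m, a) = a*m
(-92 - 124)*J(-12, 12) = (-92 - 124)*(12*(-12)) = -216*(-144) = 31104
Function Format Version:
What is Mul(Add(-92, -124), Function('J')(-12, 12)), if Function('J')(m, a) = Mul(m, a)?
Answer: 31104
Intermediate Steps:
Function('J')(m, a) = Mul(a, m)
Mul(Add(-92, -124), Function('J')(-12, 12)) = Mul(Add(-92, -124), Mul(12, -12)) = Mul(-216, -144) = 31104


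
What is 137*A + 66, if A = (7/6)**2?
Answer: 9089/36 ≈ 252.47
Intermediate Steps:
A = 49/36 (A = (7*(1/6))**2 = (7/6)**2 = 49/36 ≈ 1.3611)
137*A + 66 = 137*(49/36) + 66 = 6713/36 + 66 = 9089/36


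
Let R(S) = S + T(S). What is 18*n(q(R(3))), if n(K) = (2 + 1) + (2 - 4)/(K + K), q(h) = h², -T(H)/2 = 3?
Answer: 52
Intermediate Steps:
T(H) = -6 (T(H) = -2*3 = -6)
R(S) = -6 + S (R(S) = S - 6 = -6 + S)
n(K) = 3 - 1/K (n(K) = 3 - 2*1/(2*K) = 3 - 1/K)
18*n(q(R(3))) = 18*(3 - 1/((-6 + 3)²)) = 18*(3 - 1/((-3)²)) = 18*(3 - 1/9) = 18*(3 - 1*⅑) = 18*(3 - ⅑) = 18*(26/9) = 52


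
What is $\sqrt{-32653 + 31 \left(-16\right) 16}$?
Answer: $i \sqrt{40589} \approx 201.47 i$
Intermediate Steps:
$\sqrt{-32653 + 31 \left(-16\right) 16} = \sqrt{-32653 - 7936} = \sqrt{-40589} = i \sqrt{40589}$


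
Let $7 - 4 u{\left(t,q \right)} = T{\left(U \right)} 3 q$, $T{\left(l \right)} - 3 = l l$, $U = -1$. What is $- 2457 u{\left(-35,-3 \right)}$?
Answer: $- \frac{105651}{4} \approx -26413.0$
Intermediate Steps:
$T{\left(l \right)} = 3 + l^{2}$ ($T{\left(l \right)} = 3 + l l = 3 + l^{2}$)
$u{\left(t,q \right)} = \frac{7}{4} - 3 q$ ($u{\left(t,q \right)} = \frac{7}{4} - \frac{\left(3 + \left(-1\right)^{2}\right) 3 q}{4} = \frac{7}{4} - \frac{\left(3 + 1\right) 3 q}{4} = \frac{7}{4} - \frac{4 \cdot 3 q}{4} = \frac{7}{4} - \frac{12 q}{4} = \frac{7}{4} - 3 q$)
$- 2457 u{\left(-35,-3 \right)} = - 2457 \left(\frac{7}{4} - -9\right) = - 2457 \left(\frac{7}{4} + 9\right) = \left(-2457\right) \frac{43}{4} = - \frac{105651}{4}$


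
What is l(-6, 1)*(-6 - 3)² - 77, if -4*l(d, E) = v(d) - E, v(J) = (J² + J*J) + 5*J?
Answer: -3629/4 ≈ -907.25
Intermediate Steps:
v(J) = 2*J² + 5*J (v(J) = (J² + J²) + 5*J = 2*J² + 5*J)
l(d, E) = E/4 - d*(5 + 2*d)/4 (l(d, E) = -(d*(5 + 2*d) - E)/4 = -(-E + d*(5 + 2*d))/4 = E/4 - d*(5 + 2*d)/4)
l(-6, 1)*(-6 - 3)² - 77 = ((¼)*1 - ¼*(-6)*(5 + 2*(-6)))*(-6 - 3)² - 77 = (¼ - ¼*(-6)*(5 - 12))*(-9)² - 77 = (¼ - ¼*(-6)*(-7))*81 - 77 = (¼ - 21/2)*81 - 77 = -41/4*81 - 77 = -3321/4 - 77 = -3629/4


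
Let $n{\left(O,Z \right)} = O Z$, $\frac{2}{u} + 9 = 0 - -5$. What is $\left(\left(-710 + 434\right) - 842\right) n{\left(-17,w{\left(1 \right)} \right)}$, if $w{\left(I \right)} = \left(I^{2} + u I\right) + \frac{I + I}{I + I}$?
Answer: $28509$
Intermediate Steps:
$u = - \frac{1}{2}$ ($u = \frac{2}{-9 + \left(0 - -5\right)} = \frac{2}{-9 + \left(0 + 5\right)} = \frac{2}{-9 + 5} = \frac{2}{-4} = 2 \left(- \frac{1}{4}\right) = - \frac{1}{2} \approx -0.5$)
$w{\left(I \right)} = 1 + I^{2} - \frac{I}{2}$ ($w{\left(I \right)} = \left(I^{2} - \frac{I}{2}\right) + \frac{I + I}{I + I} = \left(I^{2} - \frac{I}{2}\right) + \frac{2 I}{2 I} = \left(I^{2} - \frac{I}{2}\right) + 2 I \frac{1}{2 I} = \left(I^{2} - \frac{I}{2}\right) + 1 = 1 + I^{2} - \frac{I}{2}$)
$\left(\left(-710 + 434\right) - 842\right) n{\left(-17,w{\left(1 \right)} \right)} = \left(\left(-710 + 434\right) - 842\right) \left(- 17 \left(1 + 1^{2} - \frac{1}{2}\right)\right) = \left(-276 - 842\right) \left(- 17 \left(1 + 1 - \frac{1}{2}\right)\right) = - 1118 \left(\left(-17\right) \frac{3}{2}\right) = \left(-1118\right) \left(- \frac{51}{2}\right) = 28509$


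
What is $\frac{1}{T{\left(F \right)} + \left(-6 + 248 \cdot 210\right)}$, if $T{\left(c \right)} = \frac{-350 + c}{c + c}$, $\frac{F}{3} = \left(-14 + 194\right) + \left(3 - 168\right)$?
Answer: $\frac{18}{937271} \approx 1.9205 \cdot 10^{-5}$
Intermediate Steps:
$F = 45$ ($F = 3 \left(\left(-14 + 194\right) + \left(3 - 168\right)\right) = 3 \left(180 - 165\right) = 3 \cdot 15 = 45$)
$T{\left(c \right)} = \frac{-350 + c}{2 c}$
$\frac{1}{T{\left(F \right)} + \left(-6 + 248 \cdot 210\right)} = \frac{1}{\frac{-350 + 45}{2 \cdot 45} + \left(-6 + 248 \cdot 210\right)} = \frac{1}{\frac{1}{2} \cdot \frac{1}{45} \left(-305\right) + \left(-6 + 52080\right)} = \frac{1}{- \frac{61}{18} + 52074} = \frac{1}{\frac{937271}{18}} = \frac{18}{937271}$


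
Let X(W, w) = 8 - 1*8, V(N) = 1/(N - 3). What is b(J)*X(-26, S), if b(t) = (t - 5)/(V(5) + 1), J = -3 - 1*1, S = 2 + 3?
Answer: 0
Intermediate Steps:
V(N) = 1/(-3 + N)
S = 5
J = -4 (J = -3 - 1 = -4)
X(W, w) = 0 (X(W, w) = 8 - 8 = 0)
b(t) = -10/3 + 2*t/3 (b(t) = (t - 5)/(1/(-3 + 5) + 1) = (-5 + t)/(1/2 + 1) = (-5 + t)/(½ + 1) = (-5 + t)/(3/2) = (-5 + t)*(⅔) = -10/3 + 2*t/3)
b(J)*X(-26, S) = (-10/3 + (⅔)*(-4))*0 = (-10/3 - 8/3)*0 = -6*0 = 0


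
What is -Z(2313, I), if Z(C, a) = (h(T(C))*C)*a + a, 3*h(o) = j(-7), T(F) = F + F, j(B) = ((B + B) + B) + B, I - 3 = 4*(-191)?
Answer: -16427707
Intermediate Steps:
I = -761 (I = 3 + 4*(-191) = 3 - 764 = -761)
j(B) = 4*B (j(B) = (2*B + B) + B = 3*B + B = 4*B)
T(F) = 2*F
h(o) = -28/3 (h(o) = (4*(-7))/3 = (⅓)*(-28) = -28/3)
Z(C, a) = a - 28*C*a/3 (Z(C, a) = (-28*C/3)*a + a = -28*C*a/3 + a = a - 28*C*a/3)
-Z(2313, I) = -(-761)*(3 - 28*2313)/3 = -(-761)*(3 - 64764)/3 = -(-761)*(-64761)/3 = -1*16427707 = -16427707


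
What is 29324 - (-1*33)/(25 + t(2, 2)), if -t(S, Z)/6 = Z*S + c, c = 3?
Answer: 498475/17 ≈ 29322.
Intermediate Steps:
t(S, Z) = -18 - 6*S*Z (t(S, Z) = -6*(Z*S + 3) = -6*(S*Z + 3) = -6*(3 + S*Z) = -18 - 6*S*Z)
29324 - (-1*33)/(25 + t(2, 2)) = 29324 - (-1*33)/(25 + (-18 - 6*2*2)) = 29324 - (-33)/(25 + (-18 - 24)) = 29324 - (-33)/(25 - 42) = 29324 - (-33)/(-17) = 29324 - (-33)*(-1)/17 = 29324 - 1*33/17 = 29324 - 33/17 = 498475/17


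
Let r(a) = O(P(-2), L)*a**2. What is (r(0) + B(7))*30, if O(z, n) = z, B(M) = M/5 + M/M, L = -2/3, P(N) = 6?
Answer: 72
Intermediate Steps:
L = -2/3 (L = -2*1/3 = -2/3 ≈ -0.66667)
B(M) = 1 + M/5 (B(M) = M*(1/5) + 1 = M/5 + 1 = 1 + M/5)
r(a) = 6*a**2
(r(0) + B(7))*30 = (6*0**2 + (1 + (1/5)*7))*30 = (6*0 + (1 + 7/5))*30 = (0 + 12/5)*30 = (12/5)*30 = 72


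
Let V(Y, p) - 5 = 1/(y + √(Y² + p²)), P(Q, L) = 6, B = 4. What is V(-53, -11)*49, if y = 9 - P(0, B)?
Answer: 715498/2921 + 49*√2930/2921 ≈ 245.86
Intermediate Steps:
y = 3 (y = 9 - 1*6 = 9 - 6 = 3)
V(Y, p) = 5 + 1/(3 + √(Y² + p²))
V(-53, -11)*49 = ((16 + 5*√((-53)² + (-11)²))/(3 + √((-53)² + (-11)²)))*49 = ((16 + 5*√(2809 + 121))/(3 + √(2809 + 121)))*49 = ((16 + 5*√2930)/(3 + √2930))*49 = 49*(16 + 5*√2930)/(3 + √2930)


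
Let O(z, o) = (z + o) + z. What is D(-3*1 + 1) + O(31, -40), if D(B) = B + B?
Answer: 18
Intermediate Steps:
O(z, o) = o + 2*z (O(z, o) = (o + z) + z = o + 2*z)
D(B) = 2*B
D(-3*1 + 1) + O(31, -40) = 2*(-3*1 + 1) + (-40 + 2*31) = 2*(-3 + 1) + (-40 + 62) = 2*(-2) + 22 = -4 + 22 = 18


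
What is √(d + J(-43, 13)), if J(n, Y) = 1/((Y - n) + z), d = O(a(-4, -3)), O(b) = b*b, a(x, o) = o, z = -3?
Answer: √25334/53 ≈ 3.0031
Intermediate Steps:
O(b) = b²
d = 9 (d = (-3)² = 9)
J(n, Y) = 1/(-3 + Y - n) (J(n, Y) = 1/((Y - n) - 3) = 1/(-3 + Y - n))
√(d + J(-43, 13)) = √(9 - 1/(3 - 43 - 1*13)) = √(9 - 1/(3 - 43 - 13)) = √(9 - 1/(-53)) = √(9 - 1*(-1/53)) = √(9 + 1/53) = √(478/53) = √25334/53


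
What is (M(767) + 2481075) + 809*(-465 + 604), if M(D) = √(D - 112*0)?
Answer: 2593526 + √767 ≈ 2.5936e+6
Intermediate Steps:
M(D) = √D (M(D) = √(D + 0) = √D)
(M(767) + 2481075) + 809*(-465 + 604) = (√767 + 2481075) + 809*(-465 + 604) = (2481075 + √767) + 809*139 = (2481075 + √767) + 112451 = 2593526 + √767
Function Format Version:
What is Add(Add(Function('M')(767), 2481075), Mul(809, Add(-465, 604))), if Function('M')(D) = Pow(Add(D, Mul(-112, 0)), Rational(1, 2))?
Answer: Add(2593526, Pow(767, Rational(1, 2))) ≈ 2.5936e+6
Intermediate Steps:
Function('M')(D) = Pow(D, Rational(1, 2)) (Function('M')(D) = Pow(Add(D, 0), Rational(1, 2)) = Pow(D, Rational(1, 2)))
Add(Add(Function('M')(767), 2481075), Mul(809, Add(-465, 604))) = Add(Add(Pow(767, Rational(1, 2)), 2481075), Mul(809, Add(-465, 604))) = Add(Add(2481075, Pow(767, Rational(1, 2))), Mul(809, 139)) = Add(Add(2481075, Pow(767, Rational(1, 2))), 112451) = Add(2593526, Pow(767, Rational(1, 2)))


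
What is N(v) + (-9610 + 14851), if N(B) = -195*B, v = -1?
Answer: 5436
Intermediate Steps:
N(v) + (-9610 + 14851) = -195*(-1) + (-9610 + 14851) = 195 + 5241 = 5436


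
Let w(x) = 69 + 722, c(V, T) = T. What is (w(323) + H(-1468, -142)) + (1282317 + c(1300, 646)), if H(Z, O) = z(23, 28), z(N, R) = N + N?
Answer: 1283800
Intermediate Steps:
w(x) = 791
z(N, R) = 2*N
H(Z, O) = 46 (H(Z, O) = 2*23 = 46)
(w(323) + H(-1468, -142)) + (1282317 + c(1300, 646)) = (791 + 46) + (1282317 + 646) = 837 + 1282963 = 1283800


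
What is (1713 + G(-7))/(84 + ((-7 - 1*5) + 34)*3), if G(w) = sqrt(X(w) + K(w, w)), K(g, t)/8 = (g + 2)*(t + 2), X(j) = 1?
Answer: 571/50 + sqrt(201)/150 ≈ 11.515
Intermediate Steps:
K(g, t) = 8*(2 + g)*(2 + t) (K(g, t) = 8*((g + 2)*(t + 2)) = 8*((2 + g)*(2 + t)) = 8*(2 + g)*(2 + t))
G(w) = sqrt(33 + 8*w**2 + 32*w) (G(w) = sqrt(1 + (32 + 16*w + 16*w + 8*w*w)) = sqrt(1 + (32 + 16*w + 16*w + 8*w**2)) = sqrt(1 + (32 + 8*w**2 + 32*w)) = sqrt(33 + 8*w**2 + 32*w))
(1713 + G(-7))/(84 + ((-7 - 1*5) + 34)*3) = (1713 + sqrt(33 + 8*(-7)**2 + 32*(-7)))/(84 + ((-7 - 1*5) + 34)*3) = (1713 + sqrt(33 + 8*49 - 224))/(84 + ((-7 - 5) + 34)*3) = (1713 + sqrt(33 + 392 - 224))/(84 + (-12 + 34)*3) = (1713 + sqrt(201))/(84 + 22*3) = (1713 + sqrt(201))/(84 + 66) = (1713 + sqrt(201))/150 = (1713 + sqrt(201))*(1/150) = 571/50 + sqrt(201)/150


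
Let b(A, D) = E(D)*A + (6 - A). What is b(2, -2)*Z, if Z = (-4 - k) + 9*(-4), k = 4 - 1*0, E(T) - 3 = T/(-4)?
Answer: -484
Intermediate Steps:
E(T) = 3 - T/4 (E(T) = 3 + T/(-4) = 3 + T*(-1/4) = 3 - T/4)
k = 4 (k = 4 + 0 = 4)
b(A, D) = 6 - A + A*(3 - D/4) (b(A, D) = (3 - D/4)*A + (6 - A) = A*(3 - D/4) + (6 - A) = 6 - A + A*(3 - D/4))
Z = -44 (Z = (-4 - 1*4) + 9*(-4) = (-4 - 4) - 36 = -8 - 36 = -44)
b(2, -2)*Z = (6 + 2*2 - 1/4*2*(-2))*(-44) = (6 + 4 + 1)*(-44) = 11*(-44) = -484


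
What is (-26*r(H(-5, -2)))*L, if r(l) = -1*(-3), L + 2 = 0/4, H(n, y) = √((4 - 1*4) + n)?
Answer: 156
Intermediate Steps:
H(n, y) = √n (H(n, y) = √((4 - 4) + n) = √(0 + n) = √n)
L = -2 (L = -2 + 0/4 = -2 + 0*(¼) = -2 + 0 = -2)
r(l) = 3
(-26*r(H(-5, -2)))*L = -26*3*(-2) = -78*(-2) = 156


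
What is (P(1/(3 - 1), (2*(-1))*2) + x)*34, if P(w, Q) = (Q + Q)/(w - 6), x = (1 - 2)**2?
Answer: 918/11 ≈ 83.455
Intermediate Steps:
x = 1 (x = (-1)**2 = 1)
P(w, Q) = 2*Q/(-6 + w) (P(w, Q) = (2*Q)/(-6 + w) = 2*Q/(-6 + w))
(P(1/(3 - 1), (2*(-1))*2) + x)*34 = (2*((2*(-1))*2)/(-6 + 1/(3 - 1)) + 1)*34 = (2*(-2*2)/(-6 + 1/2) + 1)*34 = (2*(-4)/(-6 + 1/2) + 1)*34 = (2*(-4)/(-11/2) + 1)*34 = (2*(-4)*(-2/11) + 1)*34 = (16/11 + 1)*34 = (27/11)*34 = 918/11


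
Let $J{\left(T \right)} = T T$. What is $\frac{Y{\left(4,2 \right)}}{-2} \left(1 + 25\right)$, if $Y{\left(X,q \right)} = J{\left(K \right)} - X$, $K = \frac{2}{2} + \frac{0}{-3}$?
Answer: $39$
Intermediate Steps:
$K = 1$ ($K = 2 \cdot \frac{1}{2} + 0 \left(- \frac{1}{3}\right) = 1 + 0 = 1$)
$J{\left(T \right)} = T^{2}$
$Y{\left(X,q \right)} = 1 - X$ ($Y{\left(X,q \right)} = 1^{2} - X = 1 - X$)
$\frac{Y{\left(4,2 \right)}}{-2} \left(1 + 25\right) = \frac{1 - 4}{-2} \left(1 + 25\right) = \left(1 - 4\right) \left(- \frac{1}{2}\right) 26 = \left(-3\right) \left(- \frac{1}{2}\right) 26 = \frac{3}{2} \cdot 26 = 39$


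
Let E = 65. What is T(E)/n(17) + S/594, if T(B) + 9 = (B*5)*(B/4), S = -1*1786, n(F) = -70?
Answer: -6513473/83160 ≈ -78.325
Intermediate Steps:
S = -1786
T(B) = -9 + 5*B²/4 (T(B) = -9 + (B*5)*(B/4) = -9 + (5*B)*(B*(¼)) = -9 + (5*B)*(B/4) = -9 + 5*B²/4)
T(E)/n(17) + S/594 = (-9 + (5/4)*65²)/(-70) - 1786/594 = (-9 + (5/4)*4225)*(-1/70) - 1786*1/594 = (-9 + 21125/4)*(-1/70) - 893/297 = (21089/4)*(-1/70) - 893/297 = -21089/280 - 893/297 = -6513473/83160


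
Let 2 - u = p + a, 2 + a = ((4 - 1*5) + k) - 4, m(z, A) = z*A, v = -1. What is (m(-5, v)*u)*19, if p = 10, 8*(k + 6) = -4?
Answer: 1045/2 ≈ 522.50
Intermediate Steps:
m(z, A) = A*z
k = -13/2 (k = -6 + (⅛)*(-4) = -6 - ½ = -13/2 ≈ -6.5000)
a = -27/2 (a = -2 + (((4 - 1*5) - 13/2) - 4) = -2 + (((4 - 5) - 13/2) - 4) = -2 + ((-1 - 13/2) - 4) = -2 + (-15/2 - 4) = -2 - 23/2 = -27/2 ≈ -13.500)
u = 11/2 (u = 2 - (10 - 27/2) = 2 - 1*(-7/2) = 2 + 7/2 = 11/2 ≈ 5.5000)
(m(-5, v)*u)*19 = (-1*(-5)*(11/2))*19 = (5*(11/2))*19 = (55/2)*19 = 1045/2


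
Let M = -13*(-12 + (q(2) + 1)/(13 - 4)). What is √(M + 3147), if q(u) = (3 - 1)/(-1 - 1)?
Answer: 3*√367 ≈ 57.472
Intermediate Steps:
q(u) = -1 (q(u) = 2/(-2) = 2*(-½) = -1)
M = 156 (M = -13*(-12 + (-1 + 1)/(13 - 4)) = -13*(-12 + 0/9) = -13*(-12 + 0*(⅑)) = -13*(-12 + 0) = -13*(-12) = 156)
√(M + 3147) = √(156 + 3147) = √3303 = 3*√367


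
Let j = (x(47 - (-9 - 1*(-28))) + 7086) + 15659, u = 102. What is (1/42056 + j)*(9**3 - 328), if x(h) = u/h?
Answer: 383643486925/42056 ≈ 9.1222e+6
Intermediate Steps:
x(h) = 102/h
j = 318481/14 (j = (102/(47 - (-9 - 1*(-28))) + 7086) + 15659 = (102/(47 - (-9 + 28)) + 7086) + 15659 = (102/(47 - 1*19) + 7086) + 15659 = (102/(47 - 19) + 7086) + 15659 = (102/28 + 7086) + 15659 = (102*(1/28) + 7086) + 15659 = (51/14 + 7086) + 15659 = 99255/14 + 15659 = 318481/14 ≈ 22749.)
(1/42056 + j)*(9**3 - 328) = (1/42056 + 318481/14)*(9**3 - 328) = (1/42056 + 318481/14)*(729 - 328) = (956716925/42056)*401 = 383643486925/42056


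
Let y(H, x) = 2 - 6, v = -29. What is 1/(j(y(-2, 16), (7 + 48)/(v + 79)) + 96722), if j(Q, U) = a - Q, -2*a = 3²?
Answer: 2/193443 ≈ 1.0339e-5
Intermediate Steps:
a = -9/2 (a = -½*3² = -½*9 = -9/2 ≈ -4.5000)
y(H, x) = -4
j(Q, U) = -9/2 - Q
1/(j(y(-2, 16), (7 + 48)/(v + 79)) + 96722) = 1/((-9/2 - 1*(-4)) + 96722) = 1/((-9/2 + 4) + 96722) = 1/(-½ + 96722) = 1/(193443/2) = 2/193443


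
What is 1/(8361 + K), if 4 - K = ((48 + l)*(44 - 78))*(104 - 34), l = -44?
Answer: 1/17885 ≈ 5.5913e-5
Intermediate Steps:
K = 9524 (K = 4 - (48 - 44)*(44 - 78)*(104 - 34) = 4 - 4*(-34)*70 = 4 - (-136)*70 = 4 - 1*(-9520) = 4 + 9520 = 9524)
1/(8361 + K) = 1/(8361 + 9524) = 1/17885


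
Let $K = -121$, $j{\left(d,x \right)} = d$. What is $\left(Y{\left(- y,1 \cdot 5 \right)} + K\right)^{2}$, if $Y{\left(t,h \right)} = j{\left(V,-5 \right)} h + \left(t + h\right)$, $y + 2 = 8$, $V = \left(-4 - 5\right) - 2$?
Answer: $31329$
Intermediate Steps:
$V = -11$ ($V = -9 - 2 = -11$)
$y = 6$ ($y = -2 + 8 = 6$)
$Y{\left(t,h \right)} = t - 10 h$ ($Y{\left(t,h \right)} = - 11 h + \left(t + h\right) = - 11 h + \left(h + t\right) = t - 10 h$)
$\left(Y{\left(- y,1 \cdot 5 \right)} + K\right)^{2} = \left(\left(\left(-1\right) 6 - 10 \cdot 1 \cdot 5\right) - 121\right)^{2} = \left(\left(-6 - 50\right) - 121\right)^{2} = \left(-56 - 121\right)^{2} = \left(-177\right)^{2} = 31329$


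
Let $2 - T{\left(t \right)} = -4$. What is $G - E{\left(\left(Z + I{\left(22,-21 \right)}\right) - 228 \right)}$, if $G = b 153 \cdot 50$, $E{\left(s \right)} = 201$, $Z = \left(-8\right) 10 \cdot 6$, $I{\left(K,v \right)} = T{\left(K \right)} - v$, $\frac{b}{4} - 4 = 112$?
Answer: $3549399$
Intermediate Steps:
$b = 464$ ($b = 16 + 4 \cdot 112 = 16 + 448 = 464$)
$T{\left(t \right)} = 6$ ($T{\left(t \right)} = 2 - -4 = 2 + 4 = 6$)
$I{\left(K,v \right)} = 6 - v$
$Z = -480$ ($Z = \left(-80\right) 6 = -480$)
$G = 3549600$ ($G = 464 \cdot 153 \cdot 50 = 70992 \cdot 50 = 3549600$)
$G - E{\left(\left(Z + I{\left(22,-21 \right)}\right) - 228 \right)} = 3549600 - 201 = 3549399$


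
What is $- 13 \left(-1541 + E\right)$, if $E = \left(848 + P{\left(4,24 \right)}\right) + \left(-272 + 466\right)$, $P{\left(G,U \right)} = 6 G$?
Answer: $6175$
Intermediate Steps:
$E = 1066$ ($E = \left(848 + 6 \cdot 4\right) + \left(-272 + 466\right) = \left(848 + 24\right) + 194 = 872 + 194 = 1066$)
$- 13 \left(-1541 + E\right) = - 13 \left(-1541 + 1066\right) = \left(-13\right) \left(-475\right) = 6175$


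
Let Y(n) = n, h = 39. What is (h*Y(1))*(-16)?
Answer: -624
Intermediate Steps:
(h*Y(1))*(-16) = (39*1)*(-16) = 39*(-16) = -624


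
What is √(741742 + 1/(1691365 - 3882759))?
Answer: √3561999116541805718/2191394 ≈ 861.24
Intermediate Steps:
√(741742 + 1/(1691365 - 3882759)) = √(741742 + 1/(-2191394)) = √(741742 - 1/2191394) = √(1625448968347/2191394) = √3561999116541805718/2191394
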